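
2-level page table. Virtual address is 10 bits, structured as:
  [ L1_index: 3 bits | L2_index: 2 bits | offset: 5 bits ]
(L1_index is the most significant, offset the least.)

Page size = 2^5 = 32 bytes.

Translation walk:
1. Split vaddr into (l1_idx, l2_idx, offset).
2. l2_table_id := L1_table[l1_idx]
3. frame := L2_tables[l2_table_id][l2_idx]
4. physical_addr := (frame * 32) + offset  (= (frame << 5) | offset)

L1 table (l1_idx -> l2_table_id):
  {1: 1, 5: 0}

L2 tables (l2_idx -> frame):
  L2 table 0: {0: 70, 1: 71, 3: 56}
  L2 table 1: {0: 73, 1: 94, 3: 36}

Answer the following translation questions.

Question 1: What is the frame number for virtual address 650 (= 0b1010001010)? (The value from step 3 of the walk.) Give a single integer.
vaddr = 650: l1_idx=5, l2_idx=0
L1[5] = 0; L2[0][0] = 70

Answer: 70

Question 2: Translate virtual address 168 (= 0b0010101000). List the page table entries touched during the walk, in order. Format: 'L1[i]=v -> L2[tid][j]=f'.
vaddr = 168 = 0b0010101000
Split: l1_idx=1, l2_idx=1, offset=8

Answer: L1[1]=1 -> L2[1][1]=94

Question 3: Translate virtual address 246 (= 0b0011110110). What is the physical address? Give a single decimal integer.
vaddr = 246 = 0b0011110110
Split: l1_idx=1, l2_idx=3, offset=22
L1[1] = 1
L2[1][3] = 36
paddr = 36 * 32 + 22 = 1174

Answer: 1174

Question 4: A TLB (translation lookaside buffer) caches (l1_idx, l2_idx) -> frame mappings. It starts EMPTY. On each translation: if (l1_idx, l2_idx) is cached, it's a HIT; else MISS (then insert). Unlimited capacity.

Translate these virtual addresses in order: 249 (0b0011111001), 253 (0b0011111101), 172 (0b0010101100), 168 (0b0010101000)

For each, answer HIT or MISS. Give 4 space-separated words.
Answer: MISS HIT MISS HIT

Derivation:
vaddr=249: (1,3) not in TLB -> MISS, insert
vaddr=253: (1,3) in TLB -> HIT
vaddr=172: (1,1) not in TLB -> MISS, insert
vaddr=168: (1,1) in TLB -> HIT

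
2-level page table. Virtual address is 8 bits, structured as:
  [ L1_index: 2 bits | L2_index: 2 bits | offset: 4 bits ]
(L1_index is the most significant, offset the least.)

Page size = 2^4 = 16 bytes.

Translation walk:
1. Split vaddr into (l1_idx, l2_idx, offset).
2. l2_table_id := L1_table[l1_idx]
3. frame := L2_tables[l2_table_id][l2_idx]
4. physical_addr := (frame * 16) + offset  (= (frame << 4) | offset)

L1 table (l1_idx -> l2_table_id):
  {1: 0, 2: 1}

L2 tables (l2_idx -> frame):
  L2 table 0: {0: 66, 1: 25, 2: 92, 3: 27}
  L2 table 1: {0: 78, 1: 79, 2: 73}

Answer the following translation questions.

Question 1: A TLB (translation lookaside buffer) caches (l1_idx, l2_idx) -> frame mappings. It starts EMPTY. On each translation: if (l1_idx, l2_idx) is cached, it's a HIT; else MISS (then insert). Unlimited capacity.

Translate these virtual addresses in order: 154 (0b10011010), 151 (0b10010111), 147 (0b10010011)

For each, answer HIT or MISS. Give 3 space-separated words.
vaddr=154: (2,1) not in TLB -> MISS, insert
vaddr=151: (2,1) in TLB -> HIT
vaddr=147: (2,1) in TLB -> HIT

Answer: MISS HIT HIT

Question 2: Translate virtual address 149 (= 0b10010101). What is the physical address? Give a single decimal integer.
Answer: 1269

Derivation:
vaddr = 149 = 0b10010101
Split: l1_idx=2, l2_idx=1, offset=5
L1[2] = 1
L2[1][1] = 79
paddr = 79 * 16 + 5 = 1269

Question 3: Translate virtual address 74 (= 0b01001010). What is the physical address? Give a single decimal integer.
vaddr = 74 = 0b01001010
Split: l1_idx=1, l2_idx=0, offset=10
L1[1] = 0
L2[0][0] = 66
paddr = 66 * 16 + 10 = 1066

Answer: 1066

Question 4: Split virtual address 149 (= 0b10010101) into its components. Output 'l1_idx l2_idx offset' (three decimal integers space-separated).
Answer: 2 1 5

Derivation:
vaddr = 149 = 0b10010101
  top 2 bits -> l1_idx = 2
  next 2 bits -> l2_idx = 1
  bottom 4 bits -> offset = 5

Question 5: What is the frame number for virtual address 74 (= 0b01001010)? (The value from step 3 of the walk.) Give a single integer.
vaddr = 74: l1_idx=1, l2_idx=0
L1[1] = 0; L2[0][0] = 66

Answer: 66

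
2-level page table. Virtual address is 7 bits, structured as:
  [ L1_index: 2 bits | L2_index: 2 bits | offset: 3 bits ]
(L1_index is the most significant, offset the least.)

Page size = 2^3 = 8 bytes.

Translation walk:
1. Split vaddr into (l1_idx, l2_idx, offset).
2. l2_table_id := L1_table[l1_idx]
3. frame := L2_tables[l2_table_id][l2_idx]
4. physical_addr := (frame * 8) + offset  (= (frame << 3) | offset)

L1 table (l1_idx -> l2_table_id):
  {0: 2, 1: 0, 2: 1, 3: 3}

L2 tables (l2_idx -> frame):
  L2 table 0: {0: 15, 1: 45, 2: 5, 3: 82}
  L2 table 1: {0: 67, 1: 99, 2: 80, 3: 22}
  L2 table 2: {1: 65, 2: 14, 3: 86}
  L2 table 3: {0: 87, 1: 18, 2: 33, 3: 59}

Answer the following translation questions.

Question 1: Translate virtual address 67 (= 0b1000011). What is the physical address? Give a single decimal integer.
vaddr = 67 = 0b1000011
Split: l1_idx=2, l2_idx=0, offset=3
L1[2] = 1
L2[1][0] = 67
paddr = 67 * 8 + 3 = 539

Answer: 539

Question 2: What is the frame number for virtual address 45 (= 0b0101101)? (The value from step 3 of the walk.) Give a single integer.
vaddr = 45: l1_idx=1, l2_idx=1
L1[1] = 0; L2[0][1] = 45

Answer: 45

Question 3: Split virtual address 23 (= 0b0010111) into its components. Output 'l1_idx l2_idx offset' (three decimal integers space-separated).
Answer: 0 2 7

Derivation:
vaddr = 23 = 0b0010111
  top 2 bits -> l1_idx = 0
  next 2 bits -> l2_idx = 2
  bottom 3 bits -> offset = 7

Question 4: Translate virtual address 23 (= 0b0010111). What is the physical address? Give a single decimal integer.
vaddr = 23 = 0b0010111
Split: l1_idx=0, l2_idx=2, offset=7
L1[0] = 2
L2[2][2] = 14
paddr = 14 * 8 + 7 = 119

Answer: 119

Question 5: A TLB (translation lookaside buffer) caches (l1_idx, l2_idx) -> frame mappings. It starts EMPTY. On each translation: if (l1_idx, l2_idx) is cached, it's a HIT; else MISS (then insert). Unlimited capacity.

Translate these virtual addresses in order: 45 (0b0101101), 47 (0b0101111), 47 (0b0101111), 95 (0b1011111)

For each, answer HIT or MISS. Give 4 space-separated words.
vaddr=45: (1,1) not in TLB -> MISS, insert
vaddr=47: (1,1) in TLB -> HIT
vaddr=47: (1,1) in TLB -> HIT
vaddr=95: (2,3) not in TLB -> MISS, insert

Answer: MISS HIT HIT MISS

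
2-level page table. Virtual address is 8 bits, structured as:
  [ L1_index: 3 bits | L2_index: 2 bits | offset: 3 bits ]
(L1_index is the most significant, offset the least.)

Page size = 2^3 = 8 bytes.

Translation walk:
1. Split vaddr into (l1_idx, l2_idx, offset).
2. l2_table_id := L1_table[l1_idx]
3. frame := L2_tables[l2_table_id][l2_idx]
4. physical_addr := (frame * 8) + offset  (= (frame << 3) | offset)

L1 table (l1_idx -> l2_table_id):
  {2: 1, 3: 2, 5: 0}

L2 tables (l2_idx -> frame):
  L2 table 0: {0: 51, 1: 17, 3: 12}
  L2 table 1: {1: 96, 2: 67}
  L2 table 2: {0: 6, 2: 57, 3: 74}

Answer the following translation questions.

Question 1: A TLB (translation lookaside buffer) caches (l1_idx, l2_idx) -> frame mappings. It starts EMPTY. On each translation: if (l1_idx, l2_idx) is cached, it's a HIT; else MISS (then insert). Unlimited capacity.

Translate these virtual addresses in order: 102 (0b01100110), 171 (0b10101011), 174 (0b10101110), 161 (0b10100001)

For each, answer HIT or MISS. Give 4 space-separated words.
vaddr=102: (3,0) not in TLB -> MISS, insert
vaddr=171: (5,1) not in TLB -> MISS, insert
vaddr=174: (5,1) in TLB -> HIT
vaddr=161: (5,0) not in TLB -> MISS, insert

Answer: MISS MISS HIT MISS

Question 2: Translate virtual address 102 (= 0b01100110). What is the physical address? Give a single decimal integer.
Answer: 54

Derivation:
vaddr = 102 = 0b01100110
Split: l1_idx=3, l2_idx=0, offset=6
L1[3] = 2
L2[2][0] = 6
paddr = 6 * 8 + 6 = 54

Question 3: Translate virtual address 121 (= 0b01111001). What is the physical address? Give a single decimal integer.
Answer: 593

Derivation:
vaddr = 121 = 0b01111001
Split: l1_idx=3, l2_idx=3, offset=1
L1[3] = 2
L2[2][3] = 74
paddr = 74 * 8 + 1 = 593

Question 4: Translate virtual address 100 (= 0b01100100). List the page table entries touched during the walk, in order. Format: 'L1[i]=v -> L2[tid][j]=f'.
Answer: L1[3]=2 -> L2[2][0]=6

Derivation:
vaddr = 100 = 0b01100100
Split: l1_idx=3, l2_idx=0, offset=4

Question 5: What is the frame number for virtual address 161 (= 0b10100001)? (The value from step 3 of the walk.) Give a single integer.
vaddr = 161: l1_idx=5, l2_idx=0
L1[5] = 0; L2[0][0] = 51

Answer: 51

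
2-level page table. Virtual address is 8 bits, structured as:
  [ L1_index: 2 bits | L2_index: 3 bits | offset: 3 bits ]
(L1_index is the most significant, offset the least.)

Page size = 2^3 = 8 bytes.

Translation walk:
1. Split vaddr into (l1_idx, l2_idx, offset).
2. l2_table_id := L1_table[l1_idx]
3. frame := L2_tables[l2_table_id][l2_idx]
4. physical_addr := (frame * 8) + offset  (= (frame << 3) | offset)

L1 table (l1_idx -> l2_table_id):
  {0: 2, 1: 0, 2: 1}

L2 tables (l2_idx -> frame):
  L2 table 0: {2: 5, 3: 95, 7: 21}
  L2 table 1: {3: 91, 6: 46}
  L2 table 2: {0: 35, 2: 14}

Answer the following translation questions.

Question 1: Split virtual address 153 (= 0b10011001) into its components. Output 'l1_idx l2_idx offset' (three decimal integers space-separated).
Answer: 2 3 1

Derivation:
vaddr = 153 = 0b10011001
  top 2 bits -> l1_idx = 2
  next 3 bits -> l2_idx = 3
  bottom 3 bits -> offset = 1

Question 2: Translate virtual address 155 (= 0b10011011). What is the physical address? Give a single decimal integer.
Answer: 731

Derivation:
vaddr = 155 = 0b10011011
Split: l1_idx=2, l2_idx=3, offset=3
L1[2] = 1
L2[1][3] = 91
paddr = 91 * 8 + 3 = 731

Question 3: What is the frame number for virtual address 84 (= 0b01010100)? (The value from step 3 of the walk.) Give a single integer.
Answer: 5

Derivation:
vaddr = 84: l1_idx=1, l2_idx=2
L1[1] = 0; L2[0][2] = 5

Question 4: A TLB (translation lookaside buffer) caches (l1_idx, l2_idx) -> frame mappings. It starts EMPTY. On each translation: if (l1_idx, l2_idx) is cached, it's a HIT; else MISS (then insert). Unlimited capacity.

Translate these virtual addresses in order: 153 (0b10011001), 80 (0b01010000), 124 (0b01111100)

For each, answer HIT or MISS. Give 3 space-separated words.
Answer: MISS MISS MISS

Derivation:
vaddr=153: (2,3) not in TLB -> MISS, insert
vaddr=80: (1,2) not in TLB -> MISS, insert
vaddr=124: (1,7) not in TLB -> MISS, insert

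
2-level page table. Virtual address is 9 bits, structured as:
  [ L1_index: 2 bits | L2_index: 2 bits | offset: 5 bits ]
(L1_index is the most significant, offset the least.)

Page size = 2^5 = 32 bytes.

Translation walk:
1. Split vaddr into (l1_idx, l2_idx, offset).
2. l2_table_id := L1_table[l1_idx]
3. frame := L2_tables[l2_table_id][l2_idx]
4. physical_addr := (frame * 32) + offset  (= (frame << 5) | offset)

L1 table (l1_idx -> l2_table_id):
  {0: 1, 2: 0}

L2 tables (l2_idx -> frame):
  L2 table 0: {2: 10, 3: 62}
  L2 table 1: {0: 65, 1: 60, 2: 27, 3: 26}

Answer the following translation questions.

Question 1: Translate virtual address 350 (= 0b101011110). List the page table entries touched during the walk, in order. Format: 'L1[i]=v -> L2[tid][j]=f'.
Answer: L1[2]=0 -> L2[0][2]=10

Derivation:
vaddr = 350 = 0b101011110
Split: l1_idx=2, l2_idx=2, offset=30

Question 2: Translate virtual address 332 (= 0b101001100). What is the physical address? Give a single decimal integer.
vaddr = 332 = 0b101001100
Split: l1_idx=2, l2_idx=2, offset=12
L1[2] = 0
L2[0][2] = 10
paddr = 10 * 32 + 12 = 332

Answer: 332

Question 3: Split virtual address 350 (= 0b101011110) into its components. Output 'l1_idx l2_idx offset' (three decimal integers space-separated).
vaddr = 350 = 0b101011110
  top 2 bits -> l1_idx = 2
  next 2 bits -> l2_idx = 2
  bottom 5 bits -> offset = 30

Answer: 2 2 30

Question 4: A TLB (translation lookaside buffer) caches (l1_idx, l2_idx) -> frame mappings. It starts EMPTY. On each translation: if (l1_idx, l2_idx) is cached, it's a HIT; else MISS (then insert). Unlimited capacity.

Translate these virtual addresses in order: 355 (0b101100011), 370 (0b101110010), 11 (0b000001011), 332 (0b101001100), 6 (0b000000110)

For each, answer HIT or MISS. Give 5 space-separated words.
Answer: MISS HIT MISS MISS HIT

Derivation:
vaddr=355: (2,3) not in TLB -> MISS, insert
vaddr=370: (2,3) in TLB -> HIT
vaddr=11: (0,0) not in TLB -> MISS, insert
vaddr=332: (2,2) not in TLB -> MISS, insert
vaddr=6: (0,0) in TLB -> HIT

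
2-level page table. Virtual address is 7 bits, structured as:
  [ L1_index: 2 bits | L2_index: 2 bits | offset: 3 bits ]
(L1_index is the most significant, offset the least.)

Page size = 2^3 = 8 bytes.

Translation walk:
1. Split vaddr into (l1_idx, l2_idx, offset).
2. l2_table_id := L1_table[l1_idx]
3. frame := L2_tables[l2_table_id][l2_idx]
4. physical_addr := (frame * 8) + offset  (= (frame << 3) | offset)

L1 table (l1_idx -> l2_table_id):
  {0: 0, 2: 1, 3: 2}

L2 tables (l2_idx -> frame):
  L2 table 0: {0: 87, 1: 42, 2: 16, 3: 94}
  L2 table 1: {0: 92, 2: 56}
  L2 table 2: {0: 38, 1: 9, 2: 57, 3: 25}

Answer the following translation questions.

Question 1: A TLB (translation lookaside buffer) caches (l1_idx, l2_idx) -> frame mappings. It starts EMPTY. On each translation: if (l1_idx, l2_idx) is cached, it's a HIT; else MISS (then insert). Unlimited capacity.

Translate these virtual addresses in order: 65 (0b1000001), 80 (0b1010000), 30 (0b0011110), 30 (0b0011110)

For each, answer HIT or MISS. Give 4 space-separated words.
Answer: MISS MISS MISS HIT

Derivation:
vaddr=65: (2,0) not in TLB -> MISS, insert
vaddr=80: (2,2) not in TLB -> MISS, insert
vaddr=30: (0,3) not in TLB -> MISS, insert
vaddr=30: (0,3) in TLB -> HIT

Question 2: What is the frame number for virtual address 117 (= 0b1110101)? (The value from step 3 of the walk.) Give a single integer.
vaddr = 117: l1_idx=3, l2_idx=2
L1[3] = 2; L2[2][2] = 57

Answer: 57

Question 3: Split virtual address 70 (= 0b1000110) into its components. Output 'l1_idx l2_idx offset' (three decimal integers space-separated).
Answer: 2 0 6

Derivation:
vaddr = 70 = 0b1000110
  top 2 bits -> l1_idx = 2
  next 2 bits -> l2_idx = 0
  bottom 3 bits -> offset = 6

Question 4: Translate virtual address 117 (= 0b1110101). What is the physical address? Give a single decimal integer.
vaddr = 117 = 0b1110101
Split: l1_idx=3, l2_idx=2, offset=5
L1[3] = 2
L2[2][2] = 57
paddr = 57 * 8 + 5 = 461

Answer: 461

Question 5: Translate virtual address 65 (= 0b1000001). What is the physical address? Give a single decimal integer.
vaddr = 65 = 0b1000001
Split: l1_idx=2, l2_idx=0, offset=1
L1[2] = 1
L2[1][0] = 92
paddr = 92 * 8 + 1 = 737

Answer: 737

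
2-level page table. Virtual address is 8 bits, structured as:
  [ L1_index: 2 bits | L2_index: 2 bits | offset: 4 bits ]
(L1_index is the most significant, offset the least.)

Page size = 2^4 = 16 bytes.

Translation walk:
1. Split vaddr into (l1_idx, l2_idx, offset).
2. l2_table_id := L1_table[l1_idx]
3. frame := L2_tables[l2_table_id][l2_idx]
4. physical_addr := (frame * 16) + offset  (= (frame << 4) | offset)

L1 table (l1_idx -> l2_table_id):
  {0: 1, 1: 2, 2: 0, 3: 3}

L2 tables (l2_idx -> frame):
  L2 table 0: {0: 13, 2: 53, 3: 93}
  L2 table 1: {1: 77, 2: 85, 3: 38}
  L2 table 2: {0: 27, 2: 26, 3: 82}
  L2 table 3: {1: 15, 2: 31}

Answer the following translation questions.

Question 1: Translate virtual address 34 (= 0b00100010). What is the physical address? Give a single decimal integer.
vaddr = 34 = 0b00100010
Split: l1_idx=0, l2_idx=2, offset=2
L1[0] = 1
L2[1][2] = 85
paddr = 85 * 16 + 2 = 1362

Answer: 1362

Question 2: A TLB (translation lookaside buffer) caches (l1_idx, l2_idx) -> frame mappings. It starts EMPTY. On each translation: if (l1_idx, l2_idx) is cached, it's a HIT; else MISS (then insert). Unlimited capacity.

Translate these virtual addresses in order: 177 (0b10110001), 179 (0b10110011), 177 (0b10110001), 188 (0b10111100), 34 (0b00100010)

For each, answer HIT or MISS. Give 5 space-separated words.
Answer: MISS HIT HIT HIT MISS

Derivation:
vaddr=177: (2,3) not in TLB -> MISS, insert
vaddr=179: (2,3) in TLB -> HIT
vaddr=177: (2,3) in TLB -> HIT
vaddr=188: (2,3) in TLB -> HIT
vaddr=34: (0,2) not in TLB -> MISS, insert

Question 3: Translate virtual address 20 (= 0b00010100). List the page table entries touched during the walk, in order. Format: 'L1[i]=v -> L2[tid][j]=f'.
vaddr = 20 = 0b00010100
Split: l1_idx=0, l2_idx=1, offset=4

Answer: L1[0]=1 -> L2[1][1]=77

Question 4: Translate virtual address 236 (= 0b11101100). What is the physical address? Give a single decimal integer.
Answer: 508

Derivation:
vaddr = 236 = 0b11101100
Split: l1_idx=3, l2_idx=2, offset=12
L1[3] = 3
L2[3][2] = 31
paddr = 31 * 16 + 12 = 508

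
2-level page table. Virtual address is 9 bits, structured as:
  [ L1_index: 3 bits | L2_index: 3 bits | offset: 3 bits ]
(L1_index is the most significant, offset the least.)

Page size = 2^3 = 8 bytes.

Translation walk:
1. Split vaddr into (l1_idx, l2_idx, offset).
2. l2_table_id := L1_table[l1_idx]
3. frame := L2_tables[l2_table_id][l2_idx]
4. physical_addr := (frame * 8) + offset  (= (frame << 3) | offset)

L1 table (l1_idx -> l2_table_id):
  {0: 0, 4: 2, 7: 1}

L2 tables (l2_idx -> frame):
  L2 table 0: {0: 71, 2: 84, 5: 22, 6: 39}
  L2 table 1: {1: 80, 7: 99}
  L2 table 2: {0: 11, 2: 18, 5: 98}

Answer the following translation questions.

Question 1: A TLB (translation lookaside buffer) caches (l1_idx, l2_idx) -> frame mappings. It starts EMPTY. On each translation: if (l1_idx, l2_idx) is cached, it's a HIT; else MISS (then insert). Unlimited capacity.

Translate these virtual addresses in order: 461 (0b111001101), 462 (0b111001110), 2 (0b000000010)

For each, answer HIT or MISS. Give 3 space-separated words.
Answer: MISS HIT MISS

Derivation:
vaddr=461: (7,1) not in TLB -> MISS, insert
vaddr=462: (7,1) in TLB -> HIT
vaddr=2: (0,0) not in TLB -> MISS, insert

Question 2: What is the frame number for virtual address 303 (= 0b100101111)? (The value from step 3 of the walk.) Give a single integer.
vaddr = 303: l1_idx=4, l2_idx=5
L1[4] = 2; L2[2][5] = 98

Answer: 98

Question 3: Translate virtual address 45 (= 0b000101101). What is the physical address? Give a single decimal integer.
Answer: 181

Derivation:
vaddr = 45 = 0b000101101
Split: l1_idx=0, l2_idx=5, offset=5
L1[0] = 0
L2[0][5] = 22
paddr = 22 * 8 + 5 = 181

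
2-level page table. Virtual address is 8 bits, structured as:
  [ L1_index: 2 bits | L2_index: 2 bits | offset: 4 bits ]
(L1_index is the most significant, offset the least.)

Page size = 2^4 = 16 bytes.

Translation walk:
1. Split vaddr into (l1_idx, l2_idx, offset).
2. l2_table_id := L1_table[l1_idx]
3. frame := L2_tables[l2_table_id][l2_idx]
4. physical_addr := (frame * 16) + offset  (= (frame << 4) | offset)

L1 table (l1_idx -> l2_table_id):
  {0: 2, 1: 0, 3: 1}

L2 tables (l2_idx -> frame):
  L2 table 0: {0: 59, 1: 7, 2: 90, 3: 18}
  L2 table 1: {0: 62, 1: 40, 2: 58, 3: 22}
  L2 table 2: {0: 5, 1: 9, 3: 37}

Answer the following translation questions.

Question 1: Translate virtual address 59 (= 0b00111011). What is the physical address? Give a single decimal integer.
vaddr = 59 = 0b00111011
Split: l1_idx=0, l2_idx=3, offset=11
L1[0] = 2
L2[2][3] = 37
paddr = 37 * 16 + 11 = 603

Answer: 603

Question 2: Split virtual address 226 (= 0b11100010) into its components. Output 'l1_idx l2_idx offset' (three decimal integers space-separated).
vaddr = 226 = 0b11100010
  top 2 bits -> l1_idx = 3
  next 2 bits -> l2_idx = 2
  bottom 4 bits -> offset = 2

Answer: 3 2 2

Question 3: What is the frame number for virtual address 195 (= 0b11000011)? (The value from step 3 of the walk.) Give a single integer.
vaddr = 195: l1_idx=3, l2_idx=0
L1[3] = 1; L2[1][0] = 62

Answer: 62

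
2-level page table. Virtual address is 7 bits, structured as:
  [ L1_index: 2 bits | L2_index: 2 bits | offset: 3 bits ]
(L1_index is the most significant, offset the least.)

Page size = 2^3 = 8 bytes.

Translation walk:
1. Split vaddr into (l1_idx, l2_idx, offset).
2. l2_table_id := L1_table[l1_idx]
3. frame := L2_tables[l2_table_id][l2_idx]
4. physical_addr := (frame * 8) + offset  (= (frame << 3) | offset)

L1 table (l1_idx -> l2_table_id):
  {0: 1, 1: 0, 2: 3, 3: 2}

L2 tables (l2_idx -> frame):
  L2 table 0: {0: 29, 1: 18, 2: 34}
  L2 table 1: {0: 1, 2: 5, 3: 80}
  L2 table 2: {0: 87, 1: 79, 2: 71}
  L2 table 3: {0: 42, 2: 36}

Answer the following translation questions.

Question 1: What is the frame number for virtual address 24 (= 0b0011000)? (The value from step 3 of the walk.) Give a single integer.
vaddr = 24: l1_idx=0, l2_idx=3
L1[0] = 1; L2[1][3] = 80

Answer: 80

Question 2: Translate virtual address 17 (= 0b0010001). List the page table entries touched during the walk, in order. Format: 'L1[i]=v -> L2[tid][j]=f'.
Answer: L1[0]=1 -> L2[1][2]=5

Derivation:
vaddr = 17 = 0b0010001
Split: l1_idx=0, l2_idx=2, offset=1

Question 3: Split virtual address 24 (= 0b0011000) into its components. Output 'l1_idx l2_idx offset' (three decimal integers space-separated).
Answer: 0 3 0

Derivation:
vaddr = 24 = 0b0011000
  top 2 bits -> l1_idx = 0
  next 2 bits -> l2_idx = 3
  bottom 3 bits -> offset = 0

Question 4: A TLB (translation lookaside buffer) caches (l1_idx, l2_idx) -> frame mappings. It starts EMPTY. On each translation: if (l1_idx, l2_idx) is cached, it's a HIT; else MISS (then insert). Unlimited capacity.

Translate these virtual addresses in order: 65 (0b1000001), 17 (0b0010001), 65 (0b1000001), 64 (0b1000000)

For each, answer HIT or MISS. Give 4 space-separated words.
Answer: MISS MISS HIT HIT

Derivation:
vaddr=65: (2,0) not in TLB -> MISS, insert
vaddr=17: (0,2) not in TLB -> MISS, insert
vaddr=65: (2,0) in TLB -> HIT
vaddr=64: (2,0) in TLB -> HIT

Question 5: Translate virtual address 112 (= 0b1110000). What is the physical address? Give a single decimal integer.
vaddr = 112 = 0b1110000
Split: l1_idx=3, l2_idx=2, offset=0
L1[3] = 2
L2[2][2] = 71
paddr = 71 * 8 + 0 = 568

Answer: 568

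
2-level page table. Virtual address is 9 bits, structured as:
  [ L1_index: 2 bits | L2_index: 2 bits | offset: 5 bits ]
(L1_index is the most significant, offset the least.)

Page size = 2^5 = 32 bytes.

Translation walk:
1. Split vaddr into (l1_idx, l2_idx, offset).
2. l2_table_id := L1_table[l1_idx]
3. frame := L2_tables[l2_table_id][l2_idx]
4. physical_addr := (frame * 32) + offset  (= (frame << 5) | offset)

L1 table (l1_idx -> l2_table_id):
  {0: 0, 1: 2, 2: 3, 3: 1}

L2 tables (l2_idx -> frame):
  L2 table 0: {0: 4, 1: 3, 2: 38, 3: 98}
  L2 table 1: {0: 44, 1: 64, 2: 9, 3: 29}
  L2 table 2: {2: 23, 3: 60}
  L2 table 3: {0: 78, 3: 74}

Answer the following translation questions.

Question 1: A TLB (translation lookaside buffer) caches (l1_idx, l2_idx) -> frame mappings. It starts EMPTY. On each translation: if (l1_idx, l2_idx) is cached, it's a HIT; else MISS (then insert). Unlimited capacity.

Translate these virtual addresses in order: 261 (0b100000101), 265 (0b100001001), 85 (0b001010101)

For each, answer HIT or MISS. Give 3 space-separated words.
Answer: MISS HIT MISS

Derivation:
vaddr=261: (2,0) not in TLB -> MISS, insert
vaddr=265: (2,0) in TLB -> HIT
vaddr=85: (0,2) not in TLB -> MISS, insert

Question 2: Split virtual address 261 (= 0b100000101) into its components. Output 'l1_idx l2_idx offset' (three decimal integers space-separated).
Answer: 2 0 5

Derivation:
vaddr = 261 = 0b100000101
  top 2 bits -> l1_idx = 2
  next 2 bits -> l2_idx = 0
  bottom 5 bits -> offset = 5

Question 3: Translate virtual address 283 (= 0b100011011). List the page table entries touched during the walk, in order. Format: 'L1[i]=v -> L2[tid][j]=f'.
vaddr = 283 = 0b100011011
Split: l1_idx=2, l2_idx=0, offset=27

Answer: L1[2]=3 -> L2[3][0]=78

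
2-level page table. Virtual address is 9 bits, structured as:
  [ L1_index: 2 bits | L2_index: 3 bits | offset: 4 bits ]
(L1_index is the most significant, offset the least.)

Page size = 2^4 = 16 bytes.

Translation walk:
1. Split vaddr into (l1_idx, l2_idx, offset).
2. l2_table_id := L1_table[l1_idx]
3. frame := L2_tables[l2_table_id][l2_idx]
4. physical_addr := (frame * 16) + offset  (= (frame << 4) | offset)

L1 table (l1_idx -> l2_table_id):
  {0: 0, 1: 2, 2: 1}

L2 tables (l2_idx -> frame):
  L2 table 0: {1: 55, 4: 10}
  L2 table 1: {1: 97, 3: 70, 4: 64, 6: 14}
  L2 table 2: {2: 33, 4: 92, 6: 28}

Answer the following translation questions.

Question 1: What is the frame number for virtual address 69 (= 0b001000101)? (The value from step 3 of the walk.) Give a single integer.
vaddr = 69: l1_idx=0, l2_idx=4
L1[0] = 0; L2[0][4] = 10

Answer: 10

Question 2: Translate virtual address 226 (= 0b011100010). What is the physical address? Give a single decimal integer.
vaddr = 226 = 0b011100010
Split: l1_idx=1, l2_idx=6, offset=2
L1[1] = 2
L2[2][6] = 28
paddr = 28 * 16 + 2 = 450

Answer: 450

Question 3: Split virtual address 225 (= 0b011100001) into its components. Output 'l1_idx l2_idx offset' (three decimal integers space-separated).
Answer: 1 6 1

Derivation:
vaddr = 225 = 0b011100001
  top 2 bits -> l1_idx = 1
  next 3 bits -> l2_idx = 6
  bottom 4 bits -> offset = 1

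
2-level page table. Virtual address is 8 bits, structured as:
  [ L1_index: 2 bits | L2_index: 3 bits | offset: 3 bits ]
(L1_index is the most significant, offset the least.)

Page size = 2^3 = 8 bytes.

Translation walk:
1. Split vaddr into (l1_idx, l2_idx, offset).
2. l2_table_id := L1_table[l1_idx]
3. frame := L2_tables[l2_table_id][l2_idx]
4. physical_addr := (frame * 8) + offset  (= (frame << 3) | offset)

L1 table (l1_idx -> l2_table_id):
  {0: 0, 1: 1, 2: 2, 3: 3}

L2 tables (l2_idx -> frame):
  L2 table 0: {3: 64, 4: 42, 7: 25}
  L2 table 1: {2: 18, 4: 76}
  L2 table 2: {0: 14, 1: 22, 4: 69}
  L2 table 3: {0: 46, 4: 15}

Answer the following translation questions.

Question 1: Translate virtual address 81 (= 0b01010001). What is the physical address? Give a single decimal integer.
Answer: 145

Derivation:
vaddr = 81 = 0b01010001
Split: l1_idx=1, l2_idx=2, offset=1
L1[1] = 1
L2[1][2] = 18
paddr = 18 * 8 + 1 = 145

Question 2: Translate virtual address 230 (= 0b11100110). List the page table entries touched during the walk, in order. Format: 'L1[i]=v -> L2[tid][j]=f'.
Answer: L1[3]=3 -> L2[3][4]=15

Derivation:
vaddr = 230 = 0b11100110
Split: l1_idx=3, l2_idx=4, offset=6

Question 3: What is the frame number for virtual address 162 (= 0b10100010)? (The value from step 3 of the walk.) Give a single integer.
Answer: 69

Derivation:
vaddr = 162: l1_idx=2, l2_idx=4
L1[2] = 2; L2[2][4] = 69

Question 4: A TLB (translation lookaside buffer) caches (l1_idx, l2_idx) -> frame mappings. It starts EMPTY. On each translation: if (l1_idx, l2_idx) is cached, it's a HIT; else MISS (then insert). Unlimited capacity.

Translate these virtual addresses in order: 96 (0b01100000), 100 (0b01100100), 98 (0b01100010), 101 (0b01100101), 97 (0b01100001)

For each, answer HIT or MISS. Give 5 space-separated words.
Answer: MISS HIT HIT HIT HIT

Derivation:
vaddr=96: (1,4) not in TLB -> MISS, insert
vaddr=100: (1,4) in TLB -> HIT
vaddr=98: (1,4) in TLB -> HIT
vaddr=101: (1,4) in TLB -> HIT
vaddr=97: (1,4) in TLB -> HIT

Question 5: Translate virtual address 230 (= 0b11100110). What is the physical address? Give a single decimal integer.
Answer: 126

Derivation:
vaddr = 230 = 0b11100110
Split: l1_idx=3, l2_idx=4, offset=6
L1[3] = 3
L2[3][4] = 15
paddr = 15 * 8 + 6 = 126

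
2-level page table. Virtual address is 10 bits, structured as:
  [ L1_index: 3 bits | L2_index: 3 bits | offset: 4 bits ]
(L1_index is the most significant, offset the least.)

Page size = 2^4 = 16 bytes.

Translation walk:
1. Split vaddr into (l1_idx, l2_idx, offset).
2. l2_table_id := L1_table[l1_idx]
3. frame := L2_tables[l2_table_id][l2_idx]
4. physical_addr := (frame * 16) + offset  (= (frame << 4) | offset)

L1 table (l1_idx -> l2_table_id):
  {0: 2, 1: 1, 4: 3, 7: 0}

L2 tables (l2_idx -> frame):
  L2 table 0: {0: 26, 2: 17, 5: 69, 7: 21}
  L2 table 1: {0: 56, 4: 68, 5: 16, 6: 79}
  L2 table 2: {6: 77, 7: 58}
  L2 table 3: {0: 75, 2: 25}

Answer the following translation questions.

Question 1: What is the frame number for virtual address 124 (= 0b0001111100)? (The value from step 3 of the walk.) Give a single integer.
Answer: 58

Derivation:
vaddr = 124: l1_idx=0, l2_idx=7
L1[0] = 2; L2[2][7] = 58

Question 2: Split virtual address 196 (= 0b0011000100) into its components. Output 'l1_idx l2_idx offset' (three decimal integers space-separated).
Answer: 1 4 4

Derivation:
vaddr = 196 = 0b0011000100
  top 3 bits -> l1_idx = 1
  next 3 bits -> l2_idx = 4
  bottom 4 bits -> offset = 4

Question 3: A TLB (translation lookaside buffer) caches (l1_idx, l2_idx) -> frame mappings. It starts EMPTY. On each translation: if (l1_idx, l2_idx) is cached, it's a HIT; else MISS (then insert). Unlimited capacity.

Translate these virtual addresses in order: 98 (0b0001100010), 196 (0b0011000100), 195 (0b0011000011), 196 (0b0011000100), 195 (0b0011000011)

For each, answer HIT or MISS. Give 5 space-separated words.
Answer: MISS MISS HIT HIT HIT

Derivation:
vaddr=98: (0,6) not in TLB -> MISS, insert
vaddr=196: (1,4) not in TLB -> MISS, insert
vaddr=195: (1,4) in TLB -> HIT
vaddr=196: (1,4) in TLB -> HIT
vaddr=195: (1,4) in TLB -> HIT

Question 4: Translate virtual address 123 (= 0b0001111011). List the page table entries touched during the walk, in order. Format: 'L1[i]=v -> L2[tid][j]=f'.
Answer: L1[0]=2 -> L2[2][7]=58

Derivation:
vaddr = 123 = 0b0001111011
Split: l1_idx=0, l2_idx=7, offset=11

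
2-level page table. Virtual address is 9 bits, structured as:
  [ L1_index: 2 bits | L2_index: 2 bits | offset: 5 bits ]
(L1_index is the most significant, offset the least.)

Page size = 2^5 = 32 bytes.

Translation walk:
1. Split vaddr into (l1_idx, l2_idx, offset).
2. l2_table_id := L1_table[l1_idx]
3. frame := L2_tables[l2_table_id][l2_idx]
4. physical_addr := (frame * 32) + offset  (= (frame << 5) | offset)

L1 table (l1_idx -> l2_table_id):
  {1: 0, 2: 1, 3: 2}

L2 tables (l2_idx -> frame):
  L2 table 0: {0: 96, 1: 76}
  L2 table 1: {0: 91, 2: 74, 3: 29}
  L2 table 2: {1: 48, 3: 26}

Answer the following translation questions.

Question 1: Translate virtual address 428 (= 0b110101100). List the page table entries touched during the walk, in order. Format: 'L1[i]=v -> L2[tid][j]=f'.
Answer: L1[3]=2 -> L2[2][1]=48

Derivation:
vaddr = 428 = 0b110101100
Split: l1_idx=3, l2_idx=1, offset=12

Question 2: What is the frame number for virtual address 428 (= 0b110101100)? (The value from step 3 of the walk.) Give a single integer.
Answer: 48

Derivation:
vaddr = 428: l1_idx=3, l2_idx=1
L1[3] = 2; L2[2][1] = 48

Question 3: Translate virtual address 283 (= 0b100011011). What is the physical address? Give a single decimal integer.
vaddr = 283 = 0b100011011
Split: l1_idx=2, l2_idx=0, offset=27
L1[2] = 1
L2[1][0] = 91
paddr = 91 * 32 + 27 = 2939

Answer: 2939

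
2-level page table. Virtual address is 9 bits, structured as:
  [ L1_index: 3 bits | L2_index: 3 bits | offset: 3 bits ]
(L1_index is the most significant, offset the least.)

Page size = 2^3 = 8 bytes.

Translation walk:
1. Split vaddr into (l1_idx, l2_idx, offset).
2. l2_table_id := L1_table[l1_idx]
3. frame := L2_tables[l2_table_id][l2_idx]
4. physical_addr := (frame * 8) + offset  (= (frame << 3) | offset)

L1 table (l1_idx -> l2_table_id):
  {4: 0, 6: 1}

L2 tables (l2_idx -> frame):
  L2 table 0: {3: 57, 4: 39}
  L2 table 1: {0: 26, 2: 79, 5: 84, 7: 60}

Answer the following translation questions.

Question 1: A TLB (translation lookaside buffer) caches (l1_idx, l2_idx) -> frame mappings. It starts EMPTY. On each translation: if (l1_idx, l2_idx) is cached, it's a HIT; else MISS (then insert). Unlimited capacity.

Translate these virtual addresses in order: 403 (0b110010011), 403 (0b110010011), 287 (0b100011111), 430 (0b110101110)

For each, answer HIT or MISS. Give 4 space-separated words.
vaddr=403: (6,2) not in TLB -> MISS, insert
vaddr=403: (6,2) in TLB -> HIT
vaddr=287: (4,3) not in TLB -> MISS, insert
vaddr=430: (6,5) not in TLB -> MISS, insert

Answer: MISS HIT MISS MISS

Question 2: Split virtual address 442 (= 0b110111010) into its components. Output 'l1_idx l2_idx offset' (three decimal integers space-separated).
vaddr = 442 = 0b110111010
  top 3 bits -> l1_idx = 6
  next 3 bits -> l2_idx = 7
  bottom 3 bits -> offset = 2

Answer: 6 7 2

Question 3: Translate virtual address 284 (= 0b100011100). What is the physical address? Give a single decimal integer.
Answer: 460

Derivation:
vaddr = 284 = 0b100011100
Split: l1_idx=4, l2_idx=3, offset=4
L1[4] = 0
L2[0][3] = 57
paddr = 57 * 8 + 4 = 460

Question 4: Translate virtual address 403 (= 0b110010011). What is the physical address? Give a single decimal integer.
Answer: 635

Derivation:
vaddr = 403 = 0b110010011
Split: l1_idx=6, l2_idx=2, offset=3
L1[6] = 1
L2[1][2] = 79
paddr = 79 * 8 + 3 = 635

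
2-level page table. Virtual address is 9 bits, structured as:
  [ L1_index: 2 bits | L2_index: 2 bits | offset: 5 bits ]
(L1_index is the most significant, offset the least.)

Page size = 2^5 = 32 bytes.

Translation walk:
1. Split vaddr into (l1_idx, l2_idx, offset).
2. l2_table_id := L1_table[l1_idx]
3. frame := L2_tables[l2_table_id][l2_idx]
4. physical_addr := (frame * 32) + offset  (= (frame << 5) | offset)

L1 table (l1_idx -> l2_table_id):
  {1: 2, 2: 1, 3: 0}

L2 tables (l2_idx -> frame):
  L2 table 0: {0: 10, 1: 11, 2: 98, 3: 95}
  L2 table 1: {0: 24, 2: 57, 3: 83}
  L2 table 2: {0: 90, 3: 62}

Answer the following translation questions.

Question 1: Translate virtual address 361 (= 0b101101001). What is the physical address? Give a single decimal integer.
Answer: 2665

Derivation:
vaddr = 361 = 0b101101001
Split: l1_idx=2, l2_idx=3, offset=9
L1[2] = 1
L2[1][3] = 83
paddr = 83 * 32 + 9 = 2665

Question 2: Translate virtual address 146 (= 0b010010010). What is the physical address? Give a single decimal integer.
vaddr = 146 = 0b010010010
Split: l1_idx=1, l2_idx=0, offset=18
L1[1] = 2
L2[2][0] = 90
paddr = 90 * 32 + 18 = 2898

Answer: 2898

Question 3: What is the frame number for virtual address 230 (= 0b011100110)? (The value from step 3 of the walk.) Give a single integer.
Answer: 62

Derivation:
vaddr = 230: l1_idx=1, l2_idx=3
L1[1] = 2; L2[2][3] = 62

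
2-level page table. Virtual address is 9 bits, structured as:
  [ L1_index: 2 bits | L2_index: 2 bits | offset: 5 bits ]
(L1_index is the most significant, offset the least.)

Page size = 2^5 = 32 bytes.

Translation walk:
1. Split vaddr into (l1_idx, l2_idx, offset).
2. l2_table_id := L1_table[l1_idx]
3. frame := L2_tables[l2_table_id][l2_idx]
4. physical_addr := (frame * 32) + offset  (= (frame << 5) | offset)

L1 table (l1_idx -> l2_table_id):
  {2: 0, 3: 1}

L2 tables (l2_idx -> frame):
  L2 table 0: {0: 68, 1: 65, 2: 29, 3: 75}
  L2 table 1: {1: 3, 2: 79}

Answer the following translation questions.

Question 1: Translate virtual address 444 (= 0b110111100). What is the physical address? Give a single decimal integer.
vaddr = 444 = 0b110111100
Split: l1_idx=3, l2_idx=1, offset=28
L1[3] = 1
L2[1][1] = 3
paddr = 3 * 32 + 28 = 124

Answer: 124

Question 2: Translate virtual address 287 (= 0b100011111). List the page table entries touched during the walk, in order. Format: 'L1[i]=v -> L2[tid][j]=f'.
Answer: L1[2]=0 -> L2[0][0]=68

Derivation:
vaddr = 287 = 0b100011111
Split: l1_idx=2, l2_idx=0, offset=31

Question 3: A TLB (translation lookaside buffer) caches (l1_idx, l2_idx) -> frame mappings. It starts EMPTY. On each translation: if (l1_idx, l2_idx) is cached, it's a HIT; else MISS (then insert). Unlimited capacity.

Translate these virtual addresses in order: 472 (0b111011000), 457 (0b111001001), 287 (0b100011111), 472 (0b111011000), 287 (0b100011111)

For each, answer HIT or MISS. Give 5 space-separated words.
vaddr=472: (3,2) not in TLB -> MISS, insert
vaddr=457: (3,2) in TLB -> HIT
vaddr=287: (2,0) not in TLB -> MISS, insert
vaddr=472: (3,2) in TLB -> HIT
vaddr=287: (2,0) in TLB -> HIT

Answer: MISS HIT MISS HIT HIT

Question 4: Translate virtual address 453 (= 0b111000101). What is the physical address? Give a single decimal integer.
Answer: 2533

Derivation:
vaddr = 453 = 0b111000101
Split: l1_idx=3, l2_idx=2, offset=5
L1[3] = 1
L2[1][2] = 79
paddr = 79 * 32 + 5 = 2533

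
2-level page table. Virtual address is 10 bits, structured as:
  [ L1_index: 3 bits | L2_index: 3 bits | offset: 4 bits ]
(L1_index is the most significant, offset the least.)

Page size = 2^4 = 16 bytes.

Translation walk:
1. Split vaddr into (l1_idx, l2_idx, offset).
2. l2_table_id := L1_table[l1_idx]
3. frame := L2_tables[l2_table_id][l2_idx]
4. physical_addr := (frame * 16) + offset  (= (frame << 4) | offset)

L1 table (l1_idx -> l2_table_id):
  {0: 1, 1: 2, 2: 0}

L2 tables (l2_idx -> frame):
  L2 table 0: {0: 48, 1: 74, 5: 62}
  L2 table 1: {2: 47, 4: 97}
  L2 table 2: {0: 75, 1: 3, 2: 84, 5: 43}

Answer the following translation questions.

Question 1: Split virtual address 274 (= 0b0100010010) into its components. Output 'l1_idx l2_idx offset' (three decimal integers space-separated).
Answer: 2 1 2

Derivation:
vaddr = 274 = 0b0100010010
  top 3 bits -> l1_idx = 2
  next 3 bits -> l2_idx = 1
  bottom 4 bits -> offset = 2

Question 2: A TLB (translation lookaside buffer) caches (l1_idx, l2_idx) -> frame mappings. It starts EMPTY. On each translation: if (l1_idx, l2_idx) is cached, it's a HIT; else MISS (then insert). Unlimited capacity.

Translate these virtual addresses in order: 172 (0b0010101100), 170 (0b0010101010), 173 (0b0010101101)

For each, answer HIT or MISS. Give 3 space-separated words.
Answer: MISS HIT HIT

Derivation:
vaddr=172: (1,2) not in TLB -> MISS, insert
vaddr=170: (1,2) in TLB -> HIT
vaddr=173: (1,2) in TLB -> HIT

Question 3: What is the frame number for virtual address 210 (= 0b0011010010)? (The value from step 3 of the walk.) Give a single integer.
vaddr = 210: l1_idx=1, l2_idx=5
L1[1] = 2; L2[2][5] = 43

Answer: 43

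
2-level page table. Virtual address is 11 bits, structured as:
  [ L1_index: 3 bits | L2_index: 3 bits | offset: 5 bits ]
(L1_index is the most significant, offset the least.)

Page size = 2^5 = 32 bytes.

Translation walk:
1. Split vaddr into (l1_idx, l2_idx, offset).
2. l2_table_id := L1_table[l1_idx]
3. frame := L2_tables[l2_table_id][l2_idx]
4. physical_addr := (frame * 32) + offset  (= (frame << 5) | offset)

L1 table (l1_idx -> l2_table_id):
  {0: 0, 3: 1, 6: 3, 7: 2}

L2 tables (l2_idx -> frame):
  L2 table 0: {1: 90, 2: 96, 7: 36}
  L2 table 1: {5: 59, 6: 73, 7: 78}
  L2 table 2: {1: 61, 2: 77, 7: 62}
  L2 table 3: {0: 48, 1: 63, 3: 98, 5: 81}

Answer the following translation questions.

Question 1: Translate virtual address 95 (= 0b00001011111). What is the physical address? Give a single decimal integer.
Answer: 3103

Derivation:
vaddr = 95 = 0b00001011111
Split: l1_idx=0, l2_idx=2, offset=31
L1[0] = 0
L2[0][2] = 96
paddr = 96 * 32 + 31 = 3103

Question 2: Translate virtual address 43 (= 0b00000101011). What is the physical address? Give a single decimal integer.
Answer: 2891

Derivation:
vaddr = 43 = 0b00000101011
Split: l1_idx=0, l2_idx=1, offset=11
L1[0] = 0
L2[0][1] = 90
paddr = 90 * 32 + 11 = 2891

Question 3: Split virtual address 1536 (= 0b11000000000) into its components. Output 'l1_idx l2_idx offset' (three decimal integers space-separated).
vaddr = 1536 = 0b11000000000
  top 3 bits -> l1_idx = 6
  next 3 bits -> l2_idx = 0
  bottom 5 bits -> offset = 0

Answer: 6 0 0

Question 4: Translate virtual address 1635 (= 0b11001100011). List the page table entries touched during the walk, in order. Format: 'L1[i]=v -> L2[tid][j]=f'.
vaddr = 1635 = 0b11001100011
Split: l1_idx=6, l2_idx=3, offset=3

Answer: L1[6]=3 -> L2[3][3]=98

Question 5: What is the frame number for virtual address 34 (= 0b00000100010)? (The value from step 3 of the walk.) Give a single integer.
Answer: 90

Derivation:
vaddr = 34: l1_idx=0, l2_idx=1
L1[0] = 0; L2[0][1] = 90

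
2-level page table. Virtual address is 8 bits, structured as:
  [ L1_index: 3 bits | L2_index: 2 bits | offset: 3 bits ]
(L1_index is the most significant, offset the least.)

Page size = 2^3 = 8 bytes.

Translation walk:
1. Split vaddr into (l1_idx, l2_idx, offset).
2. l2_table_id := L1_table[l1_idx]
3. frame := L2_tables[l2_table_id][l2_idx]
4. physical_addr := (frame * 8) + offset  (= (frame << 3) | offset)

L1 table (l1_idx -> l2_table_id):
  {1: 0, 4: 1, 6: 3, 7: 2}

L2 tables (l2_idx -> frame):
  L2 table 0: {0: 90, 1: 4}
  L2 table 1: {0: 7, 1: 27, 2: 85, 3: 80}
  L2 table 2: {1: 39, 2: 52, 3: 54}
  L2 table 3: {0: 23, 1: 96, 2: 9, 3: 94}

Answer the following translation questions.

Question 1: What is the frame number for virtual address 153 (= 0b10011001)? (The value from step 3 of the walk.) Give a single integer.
Answer: 80

Derivation:
vaddr = 153: l1_idx=4, l2_idx=3
L1[4] = 1; L2[1][3] = 80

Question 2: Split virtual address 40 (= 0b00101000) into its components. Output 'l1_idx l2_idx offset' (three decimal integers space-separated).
Answer: 1 1 0

Derivation:
vaddr = 40 = 0b00101000
  top 3 bits -> l1_idx = 1
  next 2 bits -> l2_idx = 1
  bottom 3 bits -> offset = 0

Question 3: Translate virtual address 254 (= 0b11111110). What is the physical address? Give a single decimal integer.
Answer: 438

Derivation:
vaddr = 254 = 0b11111110
Split: l1_idx=7, l2_idx=3, offset=6
L1[7] = 2
L2[2][3] = 54
paddr = 54 * 8 + 6 = 438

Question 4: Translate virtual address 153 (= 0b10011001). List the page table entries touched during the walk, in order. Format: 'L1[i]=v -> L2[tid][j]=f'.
vaddr = 153 = 0b10011001
Split: l1_idx=4, l2_idx=3, offset=1

Answer: L1[4]=1 -> L2[1][3]=80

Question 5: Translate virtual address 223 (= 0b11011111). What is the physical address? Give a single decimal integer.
vaddr = 223 = 0b11011111
Split: l1_idx=6, l2_idx=3, offset=7
L1[6] = 3
L2[3][3] = 94
paddr = 94 * 8 + 7 = 759

Answer: 759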